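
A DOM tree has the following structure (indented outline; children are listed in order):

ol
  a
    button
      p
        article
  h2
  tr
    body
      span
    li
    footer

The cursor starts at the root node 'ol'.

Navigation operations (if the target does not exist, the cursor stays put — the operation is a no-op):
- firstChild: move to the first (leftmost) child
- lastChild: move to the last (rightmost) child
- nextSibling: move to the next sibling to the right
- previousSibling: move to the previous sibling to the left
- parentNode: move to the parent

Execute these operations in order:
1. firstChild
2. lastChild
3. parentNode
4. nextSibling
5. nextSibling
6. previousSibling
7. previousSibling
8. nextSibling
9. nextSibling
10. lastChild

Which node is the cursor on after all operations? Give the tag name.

After 1 (firstChild): a
After 2 (lastChild): button
After 3 (parentNode): a
After 4 (nextSibling): h2
After 5 (nextSibling): tr
After 6 (previousSibling): h2
After 7 (previousSibling): a
After 8 (nextSibling): h2
After 9 (nextSibling): tr
After 10 (lastChild): footer

Answer: footer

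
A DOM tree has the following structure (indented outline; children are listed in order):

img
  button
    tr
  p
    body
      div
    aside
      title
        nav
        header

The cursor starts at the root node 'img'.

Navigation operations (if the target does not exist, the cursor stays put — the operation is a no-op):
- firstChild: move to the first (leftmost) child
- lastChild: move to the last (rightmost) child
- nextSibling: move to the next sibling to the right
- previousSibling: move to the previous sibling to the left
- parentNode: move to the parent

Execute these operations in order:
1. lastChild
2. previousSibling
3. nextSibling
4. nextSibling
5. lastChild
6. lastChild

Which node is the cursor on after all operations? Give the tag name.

After 1 (lastChild): p
After 2 (previousSibling): button
After 3 (nextSibling): p
After 4 (nextSibling): p (no-op, stayed)
After 5 (lastChild): aside
After 6 (lastChild): title

Answer: title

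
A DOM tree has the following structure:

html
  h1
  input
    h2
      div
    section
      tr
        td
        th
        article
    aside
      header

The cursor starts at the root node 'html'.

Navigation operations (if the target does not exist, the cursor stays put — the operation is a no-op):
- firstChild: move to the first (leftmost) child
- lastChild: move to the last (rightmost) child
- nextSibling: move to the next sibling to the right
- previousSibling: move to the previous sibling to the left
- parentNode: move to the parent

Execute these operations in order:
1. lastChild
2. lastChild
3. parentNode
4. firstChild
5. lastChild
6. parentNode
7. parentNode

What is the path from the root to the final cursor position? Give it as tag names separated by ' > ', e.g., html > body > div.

After 1 (lastChild): input
After 2 (lastChild): aside
After 3 (parentNode): input
After 4 (firstChild): h2
After 5 (lastChild): div
After 6 (parentNode): h2
After 7 (parentNode): input

Answer: html > input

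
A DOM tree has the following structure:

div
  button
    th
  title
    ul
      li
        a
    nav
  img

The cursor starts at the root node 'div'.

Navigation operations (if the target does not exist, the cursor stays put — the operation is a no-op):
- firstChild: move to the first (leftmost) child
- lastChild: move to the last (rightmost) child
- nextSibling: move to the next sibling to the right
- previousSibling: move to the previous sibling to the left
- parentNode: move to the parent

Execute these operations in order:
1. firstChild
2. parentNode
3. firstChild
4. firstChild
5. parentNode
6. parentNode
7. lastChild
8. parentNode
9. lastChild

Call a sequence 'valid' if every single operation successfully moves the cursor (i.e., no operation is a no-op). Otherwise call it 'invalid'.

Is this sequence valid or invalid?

After 1 (firstChild): button
After 2 (parentNode): div
After 3 (firstChild): button
After 4 (firstChild): th
After 5 (parentNode): button
After 6 (parentNode): div
After 7 (lastChild): img
After 8 (parentNode): div
After 9 (lastChild): img

Answer: valid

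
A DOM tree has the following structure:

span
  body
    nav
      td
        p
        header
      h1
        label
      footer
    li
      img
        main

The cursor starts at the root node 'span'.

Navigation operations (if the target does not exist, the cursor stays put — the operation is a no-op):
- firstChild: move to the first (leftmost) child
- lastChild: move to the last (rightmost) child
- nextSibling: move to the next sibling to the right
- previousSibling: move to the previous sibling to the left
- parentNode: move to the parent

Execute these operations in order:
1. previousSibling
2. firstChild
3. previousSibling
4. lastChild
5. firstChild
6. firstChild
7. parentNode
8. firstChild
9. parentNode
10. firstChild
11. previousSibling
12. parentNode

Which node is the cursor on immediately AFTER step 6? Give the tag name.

After 1 (previousSibling): span (no-op, stayed)
After 2 (firstChild): body
After 3 (previousSibling): body (no-op, stayed)
After 4 (lastChild): li
After 5 (firstChild): img
After 6 (firstChild): main

Answer: main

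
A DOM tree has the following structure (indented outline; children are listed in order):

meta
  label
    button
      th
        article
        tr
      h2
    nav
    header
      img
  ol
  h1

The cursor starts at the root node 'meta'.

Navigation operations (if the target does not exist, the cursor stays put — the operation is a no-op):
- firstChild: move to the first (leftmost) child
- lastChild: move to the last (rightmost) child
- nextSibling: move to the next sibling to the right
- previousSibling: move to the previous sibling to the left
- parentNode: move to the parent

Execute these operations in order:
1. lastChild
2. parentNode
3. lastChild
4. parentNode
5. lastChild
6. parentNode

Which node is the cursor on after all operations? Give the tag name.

After 1 (lastChild): h1
After 2 (parentNode): meta
After 3 (lastChild): h1
After 4 (parentNode): meta
After 5 (lastChild): h1
After 6 (parentNode): meta

Answer: meta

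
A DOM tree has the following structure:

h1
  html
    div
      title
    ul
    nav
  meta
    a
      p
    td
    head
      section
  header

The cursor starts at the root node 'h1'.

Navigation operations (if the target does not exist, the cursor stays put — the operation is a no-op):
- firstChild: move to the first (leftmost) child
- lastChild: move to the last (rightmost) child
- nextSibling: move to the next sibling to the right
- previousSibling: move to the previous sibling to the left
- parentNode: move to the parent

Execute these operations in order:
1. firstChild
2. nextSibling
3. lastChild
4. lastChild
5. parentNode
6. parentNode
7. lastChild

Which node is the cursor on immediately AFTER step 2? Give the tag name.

After 1 (firstChild): html
After 2 (nextSibling): meta

Answer: meta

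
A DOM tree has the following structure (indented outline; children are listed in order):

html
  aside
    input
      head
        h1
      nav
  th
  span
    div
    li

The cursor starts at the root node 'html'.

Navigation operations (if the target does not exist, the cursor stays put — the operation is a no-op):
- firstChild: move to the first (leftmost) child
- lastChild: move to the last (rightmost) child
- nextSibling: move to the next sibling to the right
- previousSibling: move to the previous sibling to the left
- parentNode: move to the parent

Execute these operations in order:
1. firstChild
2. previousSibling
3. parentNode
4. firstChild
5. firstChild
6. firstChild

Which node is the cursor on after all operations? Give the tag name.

Answer: head

Derivation:
After 1 (firstChild): aside
After 2 (previousSibling): aside (no-op, stayed)
After 3 (parentNode): html
After 4 (firstChild): aside
After 5 (firstChild): input
After 6 (firstChild): head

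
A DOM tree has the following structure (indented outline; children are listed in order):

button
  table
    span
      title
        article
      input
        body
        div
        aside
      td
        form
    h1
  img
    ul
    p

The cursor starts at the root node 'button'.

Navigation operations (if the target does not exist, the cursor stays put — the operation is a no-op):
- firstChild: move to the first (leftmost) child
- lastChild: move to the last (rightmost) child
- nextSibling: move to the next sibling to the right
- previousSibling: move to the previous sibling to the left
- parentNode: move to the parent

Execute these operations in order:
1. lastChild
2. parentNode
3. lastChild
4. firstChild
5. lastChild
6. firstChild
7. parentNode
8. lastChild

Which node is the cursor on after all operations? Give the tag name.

After 1 (lastChild): img
After 2 (parentNode): button
After 3 (lastChild): img
After 4 (firstChild): ul
After 5 (lastChild): ul (no-op, stayed)
After 6 (firstChild): ul (no-op, stayed)
After 7 (parentNode): img
After 8 (lastChild): p

Answer: p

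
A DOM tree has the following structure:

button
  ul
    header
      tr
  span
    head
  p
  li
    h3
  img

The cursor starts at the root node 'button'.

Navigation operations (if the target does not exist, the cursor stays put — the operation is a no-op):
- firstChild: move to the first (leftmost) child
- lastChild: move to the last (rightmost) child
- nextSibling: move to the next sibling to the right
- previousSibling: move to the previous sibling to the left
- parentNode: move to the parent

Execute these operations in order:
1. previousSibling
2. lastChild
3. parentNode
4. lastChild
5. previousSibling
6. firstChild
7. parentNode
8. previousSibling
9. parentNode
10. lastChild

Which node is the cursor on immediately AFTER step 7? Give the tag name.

Answer: li

Derivation:
After 1 (previousSibling): button (no-op, stayed)
After 2 (lastChild): img
After 3 (parentNode): button
After 4 (lastChild): img
After 5 (previousSibling): li
After 6 (firstChild): h3
After 7 (parentNode): li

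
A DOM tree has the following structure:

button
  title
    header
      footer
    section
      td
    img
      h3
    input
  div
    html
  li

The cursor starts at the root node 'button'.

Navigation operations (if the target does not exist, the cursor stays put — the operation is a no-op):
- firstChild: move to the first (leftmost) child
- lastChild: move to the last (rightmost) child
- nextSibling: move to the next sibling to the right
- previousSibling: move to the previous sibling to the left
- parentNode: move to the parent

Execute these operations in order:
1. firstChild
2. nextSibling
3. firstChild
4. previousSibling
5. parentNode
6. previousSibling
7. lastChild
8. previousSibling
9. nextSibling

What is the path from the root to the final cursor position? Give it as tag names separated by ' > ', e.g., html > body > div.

After 1 (firstChild): title
After 2 (nextSibling): div
After 3 (firstChild): html
After 4 (previousSibling): html (no-op, stayed)
After 5 (parentNode): div
After 6 (previousSibling): title
After 7 (lastChild): input
After 8 (previousSibling): img
After 9 (nextSibling): input

Answer: button > title > input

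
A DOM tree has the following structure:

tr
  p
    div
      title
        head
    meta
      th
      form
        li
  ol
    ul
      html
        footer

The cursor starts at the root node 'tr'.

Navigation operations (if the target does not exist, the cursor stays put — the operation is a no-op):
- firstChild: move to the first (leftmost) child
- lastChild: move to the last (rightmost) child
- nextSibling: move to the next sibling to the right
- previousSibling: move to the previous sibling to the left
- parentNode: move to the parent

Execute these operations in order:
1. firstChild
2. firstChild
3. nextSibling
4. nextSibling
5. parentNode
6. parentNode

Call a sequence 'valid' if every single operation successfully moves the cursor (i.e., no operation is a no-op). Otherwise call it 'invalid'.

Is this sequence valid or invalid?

Answer: invalid

Derivation:
After 1 (firstChild): p
After 2 (firstChild): div
After 3 (nextSibling): meta
After 4 (nextSibling): meta (no-op, stayed)
After 5 (parentNode): p
After 6 (parentNode): tr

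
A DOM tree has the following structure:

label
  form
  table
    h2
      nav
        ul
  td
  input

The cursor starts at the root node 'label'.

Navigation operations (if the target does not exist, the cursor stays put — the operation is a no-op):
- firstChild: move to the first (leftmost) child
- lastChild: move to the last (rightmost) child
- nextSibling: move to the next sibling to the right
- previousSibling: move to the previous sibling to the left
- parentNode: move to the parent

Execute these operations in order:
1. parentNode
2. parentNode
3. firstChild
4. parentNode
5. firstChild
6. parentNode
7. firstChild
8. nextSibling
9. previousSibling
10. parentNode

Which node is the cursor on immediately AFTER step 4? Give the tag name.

After 1 (parentNode): label (no-op, stayed)
After 2 (parentNode): label (no-op, stayed)
After 3 (firstChild): form
After 4 (parentNode): label

Answer: label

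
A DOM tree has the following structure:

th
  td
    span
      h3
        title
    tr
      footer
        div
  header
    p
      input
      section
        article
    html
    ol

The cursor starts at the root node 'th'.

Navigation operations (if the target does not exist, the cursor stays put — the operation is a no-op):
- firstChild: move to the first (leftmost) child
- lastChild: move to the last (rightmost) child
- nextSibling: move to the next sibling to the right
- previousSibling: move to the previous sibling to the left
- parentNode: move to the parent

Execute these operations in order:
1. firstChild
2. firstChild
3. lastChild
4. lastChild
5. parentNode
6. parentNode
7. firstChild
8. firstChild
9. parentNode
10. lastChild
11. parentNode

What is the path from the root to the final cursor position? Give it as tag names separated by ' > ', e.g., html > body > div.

After 1 (firstChild): td
After 2 (firstChild): span
After 3 (lastChild): h3
After 4 (lastChild): title
After 5 (parentNode): h3
After 6 (parentNode): span
After 7 (firstChild): h3
After 8 (firstChild): title
After 9 (parentNode): h3
After 10 (lastChild): title
After 11 (parentNode): h3

Answer: th > td > span > h3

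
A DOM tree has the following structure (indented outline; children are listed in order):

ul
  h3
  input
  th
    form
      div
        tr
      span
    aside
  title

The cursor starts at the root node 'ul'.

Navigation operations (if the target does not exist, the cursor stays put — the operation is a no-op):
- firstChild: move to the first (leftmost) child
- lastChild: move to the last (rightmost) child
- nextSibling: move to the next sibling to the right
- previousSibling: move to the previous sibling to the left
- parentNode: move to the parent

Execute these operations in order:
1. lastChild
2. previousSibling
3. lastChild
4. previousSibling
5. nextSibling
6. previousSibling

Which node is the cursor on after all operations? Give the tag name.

Answer: form

Derivation:
After 1 (lastChild): title
After 2 (previousSibling): th
After 3 (lastChild): aside
After 4 (previousSibling): form
After 5 (nextSibling): aside
After 6 (previousSibling): form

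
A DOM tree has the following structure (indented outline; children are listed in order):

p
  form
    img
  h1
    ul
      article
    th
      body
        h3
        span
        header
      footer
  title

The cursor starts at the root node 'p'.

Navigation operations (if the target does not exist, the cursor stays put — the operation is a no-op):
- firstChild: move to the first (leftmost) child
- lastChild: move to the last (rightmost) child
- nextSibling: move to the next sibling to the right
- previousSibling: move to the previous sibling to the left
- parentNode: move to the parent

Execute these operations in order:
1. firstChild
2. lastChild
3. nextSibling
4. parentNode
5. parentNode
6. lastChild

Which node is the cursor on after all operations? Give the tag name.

After 1 (firstChild): form
After 2 (lastChild): img
After 3 (nextSibling): img (no-op, stayed)
After 4 (parentNode): form
After 5 (parentNode): p
After 6 (lastChild): title

Answer: title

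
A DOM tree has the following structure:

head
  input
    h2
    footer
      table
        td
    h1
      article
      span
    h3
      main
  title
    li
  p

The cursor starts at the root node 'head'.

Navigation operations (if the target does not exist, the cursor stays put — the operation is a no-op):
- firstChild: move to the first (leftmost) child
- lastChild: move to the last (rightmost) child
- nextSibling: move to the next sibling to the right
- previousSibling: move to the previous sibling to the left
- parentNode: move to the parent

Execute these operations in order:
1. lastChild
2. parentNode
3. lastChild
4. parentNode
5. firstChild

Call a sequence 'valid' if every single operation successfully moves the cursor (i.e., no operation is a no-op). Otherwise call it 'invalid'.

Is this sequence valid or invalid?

Answer: valid

Derivation:
After 1 (lastChild): p
After 2 (parentNode): head
After 3 (lastChild): p
After 4 (parentNode): head
After 5 (firstChild): input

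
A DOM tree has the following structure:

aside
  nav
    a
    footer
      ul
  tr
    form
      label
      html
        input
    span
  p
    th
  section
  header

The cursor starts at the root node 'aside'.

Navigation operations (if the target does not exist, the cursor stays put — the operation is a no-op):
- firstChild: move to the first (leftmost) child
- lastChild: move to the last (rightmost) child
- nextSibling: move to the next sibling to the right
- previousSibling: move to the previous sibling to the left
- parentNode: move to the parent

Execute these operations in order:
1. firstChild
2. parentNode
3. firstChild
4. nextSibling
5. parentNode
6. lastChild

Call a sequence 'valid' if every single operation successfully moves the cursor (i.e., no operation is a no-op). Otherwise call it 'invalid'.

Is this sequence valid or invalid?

Answer: valid

Derivation:
After 1 (firstChild): nav
After 2 (parentNode): aside
After 3 (firstChild): nav
After 4 (nextSibling): tr
After 5 (parentNode): aside
After 6 (lastChild): header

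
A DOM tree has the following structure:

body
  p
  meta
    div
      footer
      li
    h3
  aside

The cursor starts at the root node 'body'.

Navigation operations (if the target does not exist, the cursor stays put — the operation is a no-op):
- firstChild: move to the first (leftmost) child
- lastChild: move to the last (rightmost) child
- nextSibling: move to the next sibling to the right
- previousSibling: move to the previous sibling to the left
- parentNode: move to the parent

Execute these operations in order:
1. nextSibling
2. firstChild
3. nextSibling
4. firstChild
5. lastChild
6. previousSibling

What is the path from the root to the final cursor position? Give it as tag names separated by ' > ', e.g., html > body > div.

After 1 (nextSibling): body (no-op, stayed)
After 2 (firstChild): p
After 3 (nextSibling): meta
After 4 (firstChild): div
After 5 (lastChild): li
After 6 (previousSibling): footer

Answer: body > meta > div > footer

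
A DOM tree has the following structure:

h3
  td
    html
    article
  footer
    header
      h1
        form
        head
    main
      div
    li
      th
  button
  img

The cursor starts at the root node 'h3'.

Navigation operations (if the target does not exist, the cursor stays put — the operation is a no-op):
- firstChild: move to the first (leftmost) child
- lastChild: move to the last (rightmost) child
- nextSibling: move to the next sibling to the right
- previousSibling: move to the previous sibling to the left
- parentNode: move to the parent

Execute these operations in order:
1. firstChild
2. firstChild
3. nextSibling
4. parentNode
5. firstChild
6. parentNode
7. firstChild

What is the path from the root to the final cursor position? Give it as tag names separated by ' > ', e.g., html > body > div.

Answer: h3 > td > html

Derivation:
After 1 (firstChild): td
After 2 (firstChild): html
After 3 (nextSibling): article
After 4 (parentNode): td
After 5 (firstChild): html
After 6 (parentNode): td
After 7 (firstChild): html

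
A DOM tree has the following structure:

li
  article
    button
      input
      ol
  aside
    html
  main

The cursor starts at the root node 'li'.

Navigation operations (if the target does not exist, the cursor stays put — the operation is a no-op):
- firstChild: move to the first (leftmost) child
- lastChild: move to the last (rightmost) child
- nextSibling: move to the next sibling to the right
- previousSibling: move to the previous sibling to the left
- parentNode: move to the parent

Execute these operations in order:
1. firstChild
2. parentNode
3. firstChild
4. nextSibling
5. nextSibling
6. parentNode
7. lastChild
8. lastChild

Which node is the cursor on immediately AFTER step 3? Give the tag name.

Answer: article

Derivation:
After 1 (firstChild): article
After 2 (parentNode): li
After 3 (firstChild): article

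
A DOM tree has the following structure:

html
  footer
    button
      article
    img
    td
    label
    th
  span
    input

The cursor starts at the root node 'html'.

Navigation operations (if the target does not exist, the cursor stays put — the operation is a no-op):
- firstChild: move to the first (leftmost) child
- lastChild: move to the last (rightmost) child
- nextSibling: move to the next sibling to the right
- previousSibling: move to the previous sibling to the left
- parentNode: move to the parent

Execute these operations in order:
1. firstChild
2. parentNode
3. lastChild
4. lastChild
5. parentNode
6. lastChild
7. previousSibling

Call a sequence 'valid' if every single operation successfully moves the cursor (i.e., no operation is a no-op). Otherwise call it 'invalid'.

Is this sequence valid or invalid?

Answer: invalid

Derivation:
After 1 (firstChild): footer
After 2 (parentNode): html
After 3 (lastChild): span
After 4 (lastChild): input
After 5 (parentNode): span
After 6 (lastChild): input
After 7 (previousSibling): input (no-op, stayed)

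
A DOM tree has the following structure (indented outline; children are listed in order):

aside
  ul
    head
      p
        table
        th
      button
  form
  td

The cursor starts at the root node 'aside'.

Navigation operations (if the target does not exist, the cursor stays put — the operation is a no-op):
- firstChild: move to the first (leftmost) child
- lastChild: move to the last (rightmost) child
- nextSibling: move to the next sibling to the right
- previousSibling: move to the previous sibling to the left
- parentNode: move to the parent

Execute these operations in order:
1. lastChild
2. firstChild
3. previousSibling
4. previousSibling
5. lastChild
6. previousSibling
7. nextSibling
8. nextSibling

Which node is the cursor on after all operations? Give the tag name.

Answer: head

Derivation:
After 1 (lastChild): td
After 2 (firstChild): td (no-op, stayed)
After 3 (previousSibling): form
After 4 (previousSibling): ul
After 5 (lastChild): head
After 6 (previousSibling): head (no-op, stayed)
After 7 (nextSibling): head (no-op, stayed)
After 8 (nextSibling): head (no-op, stayed)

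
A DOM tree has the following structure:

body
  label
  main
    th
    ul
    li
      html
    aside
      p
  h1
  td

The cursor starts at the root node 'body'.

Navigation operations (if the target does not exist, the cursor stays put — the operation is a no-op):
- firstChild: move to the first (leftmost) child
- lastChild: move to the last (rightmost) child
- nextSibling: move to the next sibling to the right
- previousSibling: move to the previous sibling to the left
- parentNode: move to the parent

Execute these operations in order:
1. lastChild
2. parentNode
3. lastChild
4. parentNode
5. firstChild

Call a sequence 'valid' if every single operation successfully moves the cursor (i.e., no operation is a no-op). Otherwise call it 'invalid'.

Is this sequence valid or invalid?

Answer: valid

Derivation:
After 1 (lastChild): td
After 2 (parentNode): body
After 3 (lastChild): td
After 4 (parentNode): body
After 5 (firstChild): label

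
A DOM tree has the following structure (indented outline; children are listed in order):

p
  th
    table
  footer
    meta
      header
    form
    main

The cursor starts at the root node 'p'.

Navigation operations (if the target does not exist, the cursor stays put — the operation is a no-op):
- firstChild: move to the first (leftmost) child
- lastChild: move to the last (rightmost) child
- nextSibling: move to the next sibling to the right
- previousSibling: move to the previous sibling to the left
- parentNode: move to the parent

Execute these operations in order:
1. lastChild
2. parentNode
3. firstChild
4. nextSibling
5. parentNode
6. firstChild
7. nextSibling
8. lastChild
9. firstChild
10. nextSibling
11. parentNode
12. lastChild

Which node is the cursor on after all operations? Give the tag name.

Answer: main

Derivation:
After 1 (lastChild): footer
After 2 (parentNode): p
After 3 (firstChild): th
After 4 (nextSibling): footer
After 5 (parentNode): p
After 6 (firstChild): th
After 7 (nextSibling): footer
After 8 (lastChild): main
After 9 (firstChild): main (no-op, stayed)
After 10 (nextSibling): main (no-op, stayed)
After 11 (parentNode): footer
After 12 (lastChild): main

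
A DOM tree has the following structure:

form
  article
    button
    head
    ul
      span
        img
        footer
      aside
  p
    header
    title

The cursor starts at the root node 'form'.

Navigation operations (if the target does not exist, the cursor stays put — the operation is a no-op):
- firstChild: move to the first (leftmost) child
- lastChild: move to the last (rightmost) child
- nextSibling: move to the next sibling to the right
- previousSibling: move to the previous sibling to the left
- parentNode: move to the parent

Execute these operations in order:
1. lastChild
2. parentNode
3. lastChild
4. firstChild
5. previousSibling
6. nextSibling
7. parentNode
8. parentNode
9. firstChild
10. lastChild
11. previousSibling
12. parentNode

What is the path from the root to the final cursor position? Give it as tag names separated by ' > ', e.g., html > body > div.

After 1 (lastChild): p
After 2 (parentNode): form
After 3 (lastChild): p
After 4 (firstChild): header
After 5 (previousSibling): header (no-op, stayed)
After 6 (nextSibling): title
After 7 (parentNode): p
After 8 (parentNode): form
After 9 (firstChild): article
After 10 (lastChild): ul
After 11 (previousSibling): head
After 12 (parentNode): article

Answer: form > article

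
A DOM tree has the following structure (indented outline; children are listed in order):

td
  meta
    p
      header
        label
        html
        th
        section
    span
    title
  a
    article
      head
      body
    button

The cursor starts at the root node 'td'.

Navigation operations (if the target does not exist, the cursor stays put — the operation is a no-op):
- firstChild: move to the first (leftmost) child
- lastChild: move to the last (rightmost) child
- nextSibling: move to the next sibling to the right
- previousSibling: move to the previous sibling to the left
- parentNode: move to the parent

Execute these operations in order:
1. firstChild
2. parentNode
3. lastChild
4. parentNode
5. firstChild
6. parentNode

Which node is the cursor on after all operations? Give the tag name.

Answer: td

Derivation:
After 1 (firstChild): meta
After 2 (parentNode): td
After 3 (lastChild): a
After 4 (parentNode): td
After 5 (firstChild): meta
After 6 (parentNode): td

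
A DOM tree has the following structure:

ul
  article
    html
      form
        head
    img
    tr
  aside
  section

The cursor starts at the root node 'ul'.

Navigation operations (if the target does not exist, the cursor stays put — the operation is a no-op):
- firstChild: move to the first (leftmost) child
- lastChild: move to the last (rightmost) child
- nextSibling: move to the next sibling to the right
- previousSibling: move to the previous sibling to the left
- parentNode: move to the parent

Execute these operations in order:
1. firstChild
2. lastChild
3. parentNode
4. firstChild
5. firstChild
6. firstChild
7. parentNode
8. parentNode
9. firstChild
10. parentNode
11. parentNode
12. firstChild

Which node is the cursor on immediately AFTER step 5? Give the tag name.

Answer: form

Derivation:
After 1 (firstChild): article
After 2 (lastChild): tr
After 3 (parentNode): article
After 4 (firstChild): html
After 5 (firstChild): form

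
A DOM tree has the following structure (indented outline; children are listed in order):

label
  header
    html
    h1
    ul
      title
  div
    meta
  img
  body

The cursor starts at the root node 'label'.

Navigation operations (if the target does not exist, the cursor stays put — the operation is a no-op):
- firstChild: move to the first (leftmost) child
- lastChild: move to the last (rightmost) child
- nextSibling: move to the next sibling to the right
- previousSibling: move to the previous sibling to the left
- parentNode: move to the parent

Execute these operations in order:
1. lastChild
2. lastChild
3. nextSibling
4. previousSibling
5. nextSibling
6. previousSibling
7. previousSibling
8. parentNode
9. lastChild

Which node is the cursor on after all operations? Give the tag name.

After 1 (lastChild): body
After 2 (lastChild): body (no-op, stayed)
After 3 (nextSibling): body (no-op, stayed)
After 4 (previousSibling): img
After 5 (nextSibling): body
After 6 (previousSibling): img
After 7 (previousSibling): div
After 8 (parentNode): label
After 9 (lastChild): body

Answer: body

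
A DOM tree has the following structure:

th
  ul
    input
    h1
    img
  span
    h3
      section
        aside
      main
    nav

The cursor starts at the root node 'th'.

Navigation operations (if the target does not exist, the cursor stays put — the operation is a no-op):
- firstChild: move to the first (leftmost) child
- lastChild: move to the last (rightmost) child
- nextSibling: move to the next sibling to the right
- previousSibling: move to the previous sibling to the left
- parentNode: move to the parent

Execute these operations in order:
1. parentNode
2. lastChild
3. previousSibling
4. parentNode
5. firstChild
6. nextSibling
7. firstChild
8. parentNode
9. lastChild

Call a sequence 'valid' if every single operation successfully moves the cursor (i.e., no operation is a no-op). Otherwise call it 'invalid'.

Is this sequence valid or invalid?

After 1 (parentNode): th (no-op, stayed)
After 2 (lastChild): span
After 3 (previousSibling): ul
After 4 (parentNode): th
After 5 (firstChild): ul
After 6 (nextSibling): span
After 7 (firstChild): h3
After 8 (parentNode): span
After 9 (lastChild): nav

Answer: invalid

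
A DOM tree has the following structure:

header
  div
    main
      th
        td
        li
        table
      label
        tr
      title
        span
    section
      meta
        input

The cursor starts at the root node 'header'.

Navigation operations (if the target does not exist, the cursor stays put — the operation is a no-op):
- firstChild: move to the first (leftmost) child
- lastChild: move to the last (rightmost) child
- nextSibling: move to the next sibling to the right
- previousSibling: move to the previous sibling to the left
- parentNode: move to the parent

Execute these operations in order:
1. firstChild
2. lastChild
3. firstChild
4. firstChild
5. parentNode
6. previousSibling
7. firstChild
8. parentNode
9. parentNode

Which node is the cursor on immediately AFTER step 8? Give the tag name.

Answer: meta

Derivation:
After 1 (firstChild): div
After 2 (lastChild): section
After 3 (firstChild): meta
After 4 (firstChild): input
After 5 (parentNode): meta
After 6 (previousSibling): meta (no-op, stayed)
After 7 (firstChild): input
After 8 (parentNode): meta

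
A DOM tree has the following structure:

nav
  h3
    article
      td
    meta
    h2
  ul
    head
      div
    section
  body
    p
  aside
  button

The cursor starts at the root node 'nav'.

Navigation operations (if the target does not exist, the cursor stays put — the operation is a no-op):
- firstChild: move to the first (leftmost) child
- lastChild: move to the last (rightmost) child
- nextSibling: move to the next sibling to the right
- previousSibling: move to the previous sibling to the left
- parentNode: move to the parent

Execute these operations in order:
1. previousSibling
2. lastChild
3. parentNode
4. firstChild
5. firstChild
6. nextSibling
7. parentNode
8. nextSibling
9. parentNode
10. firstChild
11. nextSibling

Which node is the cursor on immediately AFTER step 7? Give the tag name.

Answer: h3

Derivation:
After 1 (previousSibling): nav (no-op, stayed)
After 2 (lastChild): button
After 3 (parentNode): nav
After 4 (firstChild): h3
After 5 (firstChild): article
After 6 (nextSibling): meta
After 7 (parentNode): h3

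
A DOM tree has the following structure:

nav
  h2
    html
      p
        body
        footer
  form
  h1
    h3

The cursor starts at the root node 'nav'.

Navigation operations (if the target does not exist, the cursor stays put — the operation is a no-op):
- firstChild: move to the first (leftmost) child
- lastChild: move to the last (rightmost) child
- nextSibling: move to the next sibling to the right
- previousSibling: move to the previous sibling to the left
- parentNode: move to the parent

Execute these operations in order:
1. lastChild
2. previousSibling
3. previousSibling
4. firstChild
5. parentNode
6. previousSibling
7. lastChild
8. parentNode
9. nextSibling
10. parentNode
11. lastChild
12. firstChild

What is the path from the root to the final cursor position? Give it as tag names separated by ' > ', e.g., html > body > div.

Answer: nav > h1 > h3

Derivation:
After 1 (lastChild): h1
After 2 (previousSibling): form
After 3 (previousSibling): h2
After 4 (firstChild): html
After 5 (parentNode): h2
After 6 (previousSibling): h2 (no-op, stayed)
After 7 (lastChild): html
After 8 (parentNode): h2
After 9 (nextSibling): form
After 10 (parentNode): nav
After 11 (lastChild): h1
After 12 (firstChild): h3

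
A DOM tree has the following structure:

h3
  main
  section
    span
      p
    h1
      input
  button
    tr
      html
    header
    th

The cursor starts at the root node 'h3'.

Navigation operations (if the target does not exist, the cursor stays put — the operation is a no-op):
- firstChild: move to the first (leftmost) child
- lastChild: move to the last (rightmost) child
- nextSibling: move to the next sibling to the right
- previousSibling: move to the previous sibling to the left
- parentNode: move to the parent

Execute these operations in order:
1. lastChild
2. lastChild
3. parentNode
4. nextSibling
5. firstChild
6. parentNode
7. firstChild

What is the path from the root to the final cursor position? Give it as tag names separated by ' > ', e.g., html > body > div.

Answer: h3 > button > tr

Derivation:
After 1 (lastChild): button
After 2 (lastChild): th
After 3 (parentNode): button
After 4 (nextSibling): button (no-op, stayed)
After 5 (firstChild): tr
After 6 (parentNode): button
After 7 (firstChild): tr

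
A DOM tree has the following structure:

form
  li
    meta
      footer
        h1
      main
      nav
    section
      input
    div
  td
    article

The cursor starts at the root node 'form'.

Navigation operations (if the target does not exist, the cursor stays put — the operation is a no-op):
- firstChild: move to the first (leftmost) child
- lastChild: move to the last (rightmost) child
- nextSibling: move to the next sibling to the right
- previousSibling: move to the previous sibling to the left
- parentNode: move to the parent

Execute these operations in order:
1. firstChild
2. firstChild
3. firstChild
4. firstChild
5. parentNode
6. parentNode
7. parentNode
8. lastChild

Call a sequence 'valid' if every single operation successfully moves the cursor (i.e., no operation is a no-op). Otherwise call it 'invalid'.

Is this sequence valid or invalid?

Answer: valid

Derivation:
After 1 (firstChild): li
After 2 (firstChild): meta
After 3 (firstChild): footer
After 4 (firstChild): h1
After 5 (parentNode): footer
After 6 (parentNode): meta
After 7 (parentNode): li
After 8 (lastChild): div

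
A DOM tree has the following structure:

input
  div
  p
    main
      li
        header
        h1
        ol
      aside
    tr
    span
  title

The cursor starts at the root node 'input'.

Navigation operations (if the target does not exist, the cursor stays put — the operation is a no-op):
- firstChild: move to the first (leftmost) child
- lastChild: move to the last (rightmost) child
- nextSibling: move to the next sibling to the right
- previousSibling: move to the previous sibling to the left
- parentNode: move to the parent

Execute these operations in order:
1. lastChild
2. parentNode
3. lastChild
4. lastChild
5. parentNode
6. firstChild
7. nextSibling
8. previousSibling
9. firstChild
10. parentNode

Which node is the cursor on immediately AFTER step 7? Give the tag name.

Answer: p

Derivation:
After 1 (lastChild): title
After 2 (parentNode): input
After 3 (lastChild): title
After 4 (lastChild): title (no-op, stayed)
After 5 (parentNode): input
After 6 (firstChild): div
After 7 (nextSibling): p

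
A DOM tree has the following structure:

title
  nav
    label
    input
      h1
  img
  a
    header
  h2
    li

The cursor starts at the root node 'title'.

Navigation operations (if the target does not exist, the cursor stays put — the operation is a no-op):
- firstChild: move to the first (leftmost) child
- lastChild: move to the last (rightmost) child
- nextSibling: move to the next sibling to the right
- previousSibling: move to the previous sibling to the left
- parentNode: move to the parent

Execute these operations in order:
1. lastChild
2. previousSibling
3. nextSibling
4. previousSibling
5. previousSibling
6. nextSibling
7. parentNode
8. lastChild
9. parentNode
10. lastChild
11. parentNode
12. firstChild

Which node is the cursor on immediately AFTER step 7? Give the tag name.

After 1 (lastChild): h2
After 2 (previousSibling): a
After 3 (nextSibling): h2
After 4 (previousSibling): a
After 5 (previousSibling): img
After 6 (nextSibling): a
After 7 (parentNode): title

Answer: title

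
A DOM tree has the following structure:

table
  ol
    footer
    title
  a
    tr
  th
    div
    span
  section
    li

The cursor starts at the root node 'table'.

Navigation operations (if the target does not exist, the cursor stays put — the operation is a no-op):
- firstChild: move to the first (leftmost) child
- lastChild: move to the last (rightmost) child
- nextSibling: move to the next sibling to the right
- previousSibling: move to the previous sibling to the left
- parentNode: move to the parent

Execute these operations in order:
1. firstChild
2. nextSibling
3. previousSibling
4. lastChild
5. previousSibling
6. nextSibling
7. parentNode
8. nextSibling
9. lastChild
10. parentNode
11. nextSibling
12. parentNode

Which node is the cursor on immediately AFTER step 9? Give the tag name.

Answer: tr

Derivation:
After 1 (firstChild): ol
After 2 (nextSibling): a
After 3 (previousSibling): ol
After 4 (lastChild): title
After 5 (previousSibling): footer
After 6 (nextSibling): title
After 7 (parentNode): ol
After 8 (nextSibling): a
After 9 (lastChild): tr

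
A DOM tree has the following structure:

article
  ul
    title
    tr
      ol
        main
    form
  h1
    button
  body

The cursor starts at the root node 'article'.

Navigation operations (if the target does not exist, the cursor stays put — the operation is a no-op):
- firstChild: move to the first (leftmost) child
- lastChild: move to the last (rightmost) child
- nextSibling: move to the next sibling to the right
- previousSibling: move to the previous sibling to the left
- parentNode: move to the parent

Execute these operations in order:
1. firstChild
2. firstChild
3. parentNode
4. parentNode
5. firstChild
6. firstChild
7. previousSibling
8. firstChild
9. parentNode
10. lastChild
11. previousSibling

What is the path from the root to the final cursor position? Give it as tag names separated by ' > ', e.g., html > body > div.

After 1 (firstChild): ul
After 2 (firstChild): title
After 3 (parentNode): ul
After 4 (parentNode): article
After 5 (firstChild): ul
After 6 (firstChild): title
After 7 (previousSibling): title (no-op, stayed)
After 8 (firstChild): title (no-op, stayed)
After 9 (parentNode): ul
After 10 (lastChild): form
After 11 (previousSibling): tr

Answer: article > ul > tr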